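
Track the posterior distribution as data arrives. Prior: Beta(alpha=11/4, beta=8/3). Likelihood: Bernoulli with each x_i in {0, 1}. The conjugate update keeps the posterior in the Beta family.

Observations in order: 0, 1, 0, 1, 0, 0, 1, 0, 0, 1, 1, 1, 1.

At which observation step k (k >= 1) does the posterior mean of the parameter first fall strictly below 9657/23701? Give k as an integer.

k = 9

obs 1: x=0 → posterior Beta(11/4, 11/3)
obs 2: x=1 → posterior Beta(15/4, 11/3)
obs 3: x=0 → posterior Beta(15/4, 14/3)
obs 4: x=1 → posterior Beta(19/4, 14/3)
obs 5: x=0 → posterior Beta(19/4, 17/3)
obs 6: x=0 → posterior Beta(19/4, 20/3)
obs 7: x=1 → posterior Beta(23/4, 20/3)
obs 8: x=0 → posterior Beta(23/4, 23/3)
obs 9: x=0 → posterior Beta(23/4, 26/3)
obs 10: x=1 → posterior Beta(27/4, 26/3)
obs 11: x=1 → posterior Beta(31/4, 26/3)
obs 12: x=1 → posterior Beta(35/4, 26/3)
obs 13: x=1 → posterior Beta(39/4, 26/3)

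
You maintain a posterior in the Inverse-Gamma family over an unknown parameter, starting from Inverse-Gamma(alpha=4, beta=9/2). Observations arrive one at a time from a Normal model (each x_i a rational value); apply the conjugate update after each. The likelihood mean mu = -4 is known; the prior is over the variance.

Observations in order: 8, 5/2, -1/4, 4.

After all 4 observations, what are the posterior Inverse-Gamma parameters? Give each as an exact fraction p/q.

alpha=6, beta=4373/32

obs 1: x=8 → posterior Inverse-Gamma(9/2, 153/2)
obs 2: x=5/2 → posterior Inverse-Gamma(5, 781/8)
obs 3: x=-1/4 → posterior Inverse-Gamma(11/2, 3349/32)
obs 4: x=4 → posterior Inverse-Gamma(6, 4373/32)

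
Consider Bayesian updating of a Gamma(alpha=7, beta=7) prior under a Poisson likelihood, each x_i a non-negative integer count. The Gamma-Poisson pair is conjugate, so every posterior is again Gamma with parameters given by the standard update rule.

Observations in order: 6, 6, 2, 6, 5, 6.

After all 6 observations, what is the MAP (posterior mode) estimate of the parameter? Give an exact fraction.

obs 1: x=6 → posterior Gamma(13, 8)
obs 2: x=6 → posterior Gamma(19, 9)
obs 3: x=2 → posterior Gamma(21, 10)
obs 4: x=6 → posterior Gamma(27, 11)
obs 5: x=5 → posterior Gamma(32, 12)
obs 6: x=6 → posterior Gamma(38, 13)

37/13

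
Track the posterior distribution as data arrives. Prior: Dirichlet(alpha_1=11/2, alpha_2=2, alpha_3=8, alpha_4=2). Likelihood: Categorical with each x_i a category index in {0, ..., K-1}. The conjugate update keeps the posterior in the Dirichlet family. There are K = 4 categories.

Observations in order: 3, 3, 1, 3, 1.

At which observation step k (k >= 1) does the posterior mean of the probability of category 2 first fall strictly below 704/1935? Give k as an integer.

k = 5

obs 1: x=3 → posterior Dirichlet(11/2, 2, 8, 3)
obs 2: x=3 → posterior Dirichlet(11/2, 2, 8, 4)
obs 3: x=1 → posterior Dirichlet(11/2, 3, 8, 4)
obs 4: x=3 → posterior Dirichlet(11/2, 3, 8, 5)
obs 5: x=1 → posterior Dirichlet(11/2, 4, 8, 5)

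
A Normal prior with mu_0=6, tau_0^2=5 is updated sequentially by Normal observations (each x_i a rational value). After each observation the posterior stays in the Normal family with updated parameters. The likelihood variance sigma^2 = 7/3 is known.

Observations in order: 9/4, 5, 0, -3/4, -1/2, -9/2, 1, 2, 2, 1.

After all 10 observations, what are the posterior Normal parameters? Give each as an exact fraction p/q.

obs 1: x=9/4 → posterior Normal(303/88, 35/22)
obs 2: x=5 → posterior Normal(603/148, 35/37)
obs 3: x=0 → posterior Normal(603/208, 35/52)
obs 4: x=-3/4 → posterior Normal(279/134, 35/67)
obs 5: x=-1/2 → posterior Normal(66/41, 35/82)
obs 6: x=-9/2 → posterior Normal(129/194, 35/97)
obs 7: x=1 → posterior Normal(159/224, 5/16)
obs 8: x=2 → posterior Normal(219/254, 35/127)
obs 9: x=2 → posterior Normal(279/284, 35/142)
obs 10: x=1 → posterior Normal(309/314, 35/157)

mu_0=309/314, tau_0^2=35/157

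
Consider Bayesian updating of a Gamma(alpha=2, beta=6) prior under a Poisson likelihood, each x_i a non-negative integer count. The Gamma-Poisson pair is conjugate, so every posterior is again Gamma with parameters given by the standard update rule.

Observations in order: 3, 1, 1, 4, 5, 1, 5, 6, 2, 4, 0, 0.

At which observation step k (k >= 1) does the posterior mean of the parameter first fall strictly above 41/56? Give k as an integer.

k = 2

obs 1: x=3 → posterior Gamma(5, 7)
obs 2: x=1 → posterior Gamma(6, 8)
obs 3: x=1 → posterior Gamma(7, 9)
obs 4: x=4 → posterior Gamma(11, 10)
obs 5: x=5 → posterior Gamma(16, 11)
obs 6: x=1 → posterior Gamma(17, 12)
obs 7: x=5 → posterior Gamma(22, 13)
obs 8: x=6 → posterior Gamma(28, 14)
obs 9: x=2 → posterior Gamma(30, 15)
obs 10: x=4 → posterior Gamma(34, 16)
obs 11: x=0 → posterior Gamma(34, 17)
obs 12: x=0 → posterior Gamma(34, 18)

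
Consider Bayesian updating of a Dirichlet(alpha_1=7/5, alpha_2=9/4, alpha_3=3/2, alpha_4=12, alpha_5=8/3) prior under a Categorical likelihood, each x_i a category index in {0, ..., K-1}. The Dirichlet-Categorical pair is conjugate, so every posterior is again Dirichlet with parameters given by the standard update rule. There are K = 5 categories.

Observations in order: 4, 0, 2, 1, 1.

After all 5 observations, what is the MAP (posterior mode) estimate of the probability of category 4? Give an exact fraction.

obs 1: x=4 → posterior Dirichlet(7/5, 9/4, 3/2, 12, 11/3)
obs 2: x=0 → posterior Dirichlet(12/5, 9/4, 3/2, 12, 11/3)
obs 3: x=2 → posterior Dirichlet(12/5, 9/4, 5/2, 12, 11/3)
obs 4: x=1 → posterior Dirichlet(12/5, 13/4, 5/2, 12, 11/3)
obs 5: x=1 → posterior Dirichlet(12/5, 17/4, 5/2, 12, 11/3)

160/1189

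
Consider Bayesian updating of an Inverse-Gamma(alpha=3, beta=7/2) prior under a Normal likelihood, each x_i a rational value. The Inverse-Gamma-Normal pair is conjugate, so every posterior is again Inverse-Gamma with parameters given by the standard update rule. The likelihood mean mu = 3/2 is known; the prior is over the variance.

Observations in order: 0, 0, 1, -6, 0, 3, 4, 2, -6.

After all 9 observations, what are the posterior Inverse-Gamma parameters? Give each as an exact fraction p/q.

alpha=15/2, beta=541/8

obs 1: x=0 → posterior Inverse-Gamma(7/2, 37/8)
obs 2: x=0 → posterior Inverse-Gamma(4, 23/4)
obs 3: x=1 → posterior Inverse-Gamma(9/2, 47/8)
obs 4: x=-6 → posterior Inverse-Gamma(5, 34)
obs 5: x=0 → posterior Inverse-Gamma(11/2, 281/8)
obs 6: x=3 → posterior Inverse-Gamma(6, 145/4)
obs 7: x=4 → posterior Inverse-Gamma(13/2, 315/8)
obs 8: x=2 → posterior Inverse-Gamma(7, 79/2)
obs 9: x=-6 → posterior Inverse-Gamma(15/2, 541/8)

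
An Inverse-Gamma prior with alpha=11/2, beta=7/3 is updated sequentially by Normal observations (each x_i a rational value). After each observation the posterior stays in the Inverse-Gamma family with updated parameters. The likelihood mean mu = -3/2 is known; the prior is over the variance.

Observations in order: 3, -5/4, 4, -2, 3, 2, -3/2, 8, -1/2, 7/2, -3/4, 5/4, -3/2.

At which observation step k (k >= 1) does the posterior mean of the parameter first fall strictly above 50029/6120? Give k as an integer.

obs 1: x=3 → posterior Inverse-Gamma(6, 299/24)
obs 2: x=-5/4 → posterior Inverse-Gamma(13/2, 1199/96)
obs 3: x=4 → posterior Inverse-Gamma(7, 2651/96)
obs 4: x=-2 → posterior Inverse-Gamma(15/2, 2663/96)
obs 5: x=3 → posterior Inverse-Gamma(8, 3635/96)
obs 6: x=2 → posterior Inverse-Gamma(17/2, 4223/96)
obs 7: x=-3/2 → posterior Inverse-Gamma(9, 4223/96)
obs 8: x=8 → posterior Inverse-Gamma(19/2, 8555/96)
obs 9: x=-1/2 → posterior Inverse-Gamma(10, 8603/96)
obs 10: x=7/2 → posterior Inverse-Gamma(21/2, 9803/96)
obs 11: x=-3/4 → posterior Inverse-Gamma(11, 4915/48)
obs 12: x=5/4 → posterior Inverse-Gamma(23/2, 10193/96)
obs 13: x=-3/2 → posterior Inverse-Gamma(12, 10193/96)

k = 8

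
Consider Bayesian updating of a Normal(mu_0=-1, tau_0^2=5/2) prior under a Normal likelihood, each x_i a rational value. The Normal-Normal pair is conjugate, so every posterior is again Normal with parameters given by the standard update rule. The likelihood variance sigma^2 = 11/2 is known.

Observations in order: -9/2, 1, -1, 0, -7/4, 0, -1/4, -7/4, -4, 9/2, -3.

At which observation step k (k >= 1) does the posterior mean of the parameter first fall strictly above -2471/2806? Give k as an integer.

obs 1: x=-9/2 → posterior Normal(-67/32, 55/32)
obs 2: x=1 → posterior Normal(-19/14, 55/42)
obs 3: x=-1 → posterior Normal(-67/52, 55/52)
obs 4: x=0 → posterior Normal(-67/62, 55/62)
obs 5: x=-7/4 → posterior Normal(-169/144, 55/72)
obs 6: x=0 → posterior Normal(-169/164, 55/82)
obs 7: x=-1/4 → posterior Normal(-87/92, 55/92)
obs 8: x=-7/4 → posterior Normal(-209/204, 55/102)
obs 9: x=-4 → posterior Normal(-289/224, 55/112)
obs 10: x=9/2 → posterior Normal(-199/244, 55/122)
obs 11: x=-3 → posterior Normal(-259/264, 5/12)

k = 10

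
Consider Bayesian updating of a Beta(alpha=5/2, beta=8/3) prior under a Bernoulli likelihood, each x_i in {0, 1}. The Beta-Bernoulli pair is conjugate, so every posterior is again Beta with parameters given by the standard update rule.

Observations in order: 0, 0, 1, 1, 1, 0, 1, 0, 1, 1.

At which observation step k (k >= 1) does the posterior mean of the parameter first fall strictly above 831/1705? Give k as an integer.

obs 1: x=0 → posterior Beta(5/2, 11/3)
obs 2: x=0 → posterior Beta(5/2, 14/3)
obs 3: x=1 → posterior Beta(7/2, 14/3)
obs 4: x=1 → posterior Beta(9/2, 14/3)
obs 5: x=1 → posterior Beta(11/2, 14/3)
obs 6: x=0 → posterior Beta(11/2, 17/3)
obs 7: x=1 → posterior Beta(13/2, 17/3)
obs 8: x=0 → posterior Beta(13/2, 20/3)
obs 9: x=1 → posterior Beta(15/2, 20/3)
obs 10: x=1 → posterior Beta(17/2, 20/3)

k = 4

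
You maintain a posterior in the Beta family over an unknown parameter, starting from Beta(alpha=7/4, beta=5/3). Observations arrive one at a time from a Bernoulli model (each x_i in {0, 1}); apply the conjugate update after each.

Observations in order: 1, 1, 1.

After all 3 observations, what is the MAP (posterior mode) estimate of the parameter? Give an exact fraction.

45/53

obs 1: x=1 → posterior Beta(11/4, 5/3)
obs 2: x=1 → posterior Beta(15/4, 5/3)
obs 3: x=1 → posterior Beta(19/4, 5/3)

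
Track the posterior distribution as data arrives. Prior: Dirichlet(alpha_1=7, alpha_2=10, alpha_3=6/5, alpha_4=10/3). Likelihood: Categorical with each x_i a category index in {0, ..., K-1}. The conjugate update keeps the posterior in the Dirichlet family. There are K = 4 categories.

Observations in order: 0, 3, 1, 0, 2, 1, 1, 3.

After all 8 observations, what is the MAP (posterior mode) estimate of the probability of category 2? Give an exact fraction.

obs 1: x=0 → posterior Dirichlet(8, 10, 6/5, 10/3)
obs 2: x=3 → posterior Dirichlet(8, 10, 6/5, 13/3)
obs 3: x=1 → posterior Dirichlet(8, 11, 6/5, 13/3)
obs 4: x=0 → posterior Dirichlet(9, 11, 6/5, 13/3)
obs 5: x=2 → posterior Dirichlet(9, 11, 11/5, 13/3)
obs 6: x=1 → posterior Dirichlet(9, 12, 11/5, 13/3)
obs 7: x=1 → posterior Dirichlet(9, 13, 11/5, 13/3)
obs 8: x=3 → posterior Dirichlet(9, 13, 11/5, 16/3)

18/383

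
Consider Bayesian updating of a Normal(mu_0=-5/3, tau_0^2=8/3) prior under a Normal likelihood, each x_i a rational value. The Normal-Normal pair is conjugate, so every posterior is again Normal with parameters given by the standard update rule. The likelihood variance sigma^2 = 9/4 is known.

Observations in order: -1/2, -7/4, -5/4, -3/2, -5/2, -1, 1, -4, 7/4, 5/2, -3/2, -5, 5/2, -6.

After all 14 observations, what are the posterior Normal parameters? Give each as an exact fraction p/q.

mu_0=-597/475, tau_0^2=72/475

obs 1: x=-1/2 → posterior Normal(-61/59, 72/59)
obs 2: x=-7/4 → posterior Normal(-9/7, 72/91)
obs 3: x=-5/4 → posterior Normal(-157/123, 24/41)
obs 4: x=-3/2 → posterior Normal(-41/31, 72/155)
obs 5: x=-5/2 → posterior Normal(-285/187, 72/187)
obs 6: x=-1 → posterior Normal(-317/219, 24/73)
obs 7: x=1 → posterior Normal(-285/251, 72/251)
obs 8: x=-4 → posterior Normal(-413/283, 72/283)
obs 9: x=7/4 → posterior Normal(-17/15, 8/35)
obs 10: x=5/2 → posterior Normal(-277/347, 72/347)
obs 11: x=-3/2 → posterior Normal(-325/379, 72/379)
obs 12: x=-5 → posterior Normal(-485/411, 24/137)
obs 13: x=5/2 → posterior Normal(-405/443, 72/443)
obs 14: x=-6 → posterior Normal(-597/475, 72/475)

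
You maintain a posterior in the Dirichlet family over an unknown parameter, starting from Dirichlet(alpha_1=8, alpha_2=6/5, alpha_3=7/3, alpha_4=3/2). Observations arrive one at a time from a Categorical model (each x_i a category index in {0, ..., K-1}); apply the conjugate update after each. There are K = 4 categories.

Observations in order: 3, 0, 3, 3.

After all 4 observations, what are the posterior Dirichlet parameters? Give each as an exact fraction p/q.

alpha_1=9, alpha_2=6/5, alpha_3=7/3, alpha_4=9/2

obs 1: x=3 → posterior Dirichlet(8, 6/5, 7/3, 5/2)
obs 2: x=0 → posterior Dirichlet(9, 6/5, 7/3, 5/2)
obs 3: x=3 → posterior Dirichlet(9, 6/5, 7/3, 7/2)
obs 4: x=3 → posterior Dirichlet(9, 6/5, 7/3, 9/2)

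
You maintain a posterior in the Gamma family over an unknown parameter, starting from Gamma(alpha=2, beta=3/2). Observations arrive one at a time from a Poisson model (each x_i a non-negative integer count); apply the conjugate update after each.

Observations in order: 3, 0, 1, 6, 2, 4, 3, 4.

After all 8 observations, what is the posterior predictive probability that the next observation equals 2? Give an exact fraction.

obs 1: x=3 → posterior Gamma(5, 5/2)
obs 2: x=0 → posterior Gamma(5, 7/2)
obs 3: x=1 → posterior Gamma(6, 9/2)
obs 4: x=6 → posterior Gamma(12, 11/2)
obs 5: x=2 → posterior Gamma(14, 13/2)
obs 6: x=4 → posterior Gamma(18, 15/2)
obs 7: x=3 → posterior Gamma(21, 17/2)
obs 8: x=4 → posterior Gamma(25, 19/2)

120999444394732916397592493364648700/501096025171921401632658604207540941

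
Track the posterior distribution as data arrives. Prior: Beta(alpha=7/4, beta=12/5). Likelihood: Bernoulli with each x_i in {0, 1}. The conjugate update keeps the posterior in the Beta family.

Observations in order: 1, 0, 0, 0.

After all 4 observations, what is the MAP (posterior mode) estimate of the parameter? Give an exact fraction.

35/123

obs 1: x=1 → posterior Beta(11/4, 12/5)
obs 2: x=0 → posterior Beta(11/4, 17/5)
obs 3: x=0 → posterior Beta(11/4, 22/5)
obs 4: x=0 → posterior Beta(11/4, 27/5)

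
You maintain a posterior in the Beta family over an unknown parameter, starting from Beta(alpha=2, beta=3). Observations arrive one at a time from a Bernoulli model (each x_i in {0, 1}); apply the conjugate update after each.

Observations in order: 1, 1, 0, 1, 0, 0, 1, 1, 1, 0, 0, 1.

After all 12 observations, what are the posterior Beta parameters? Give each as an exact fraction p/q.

obs 1: x=1 → posterior Beta(3, 3)
obs 2: x=1 → posterior Beta(4, 3)
obs 3: x=0 → posterior Beta(4, 4)
obs 4: x=1 → posterior Beta(5, 4)
obs 5: x=0 → posterior Beta(5, 5)
obs 6: x=0 → posterior Beta(5, 6)
obs 7: x=1 → posterior Beta(6, 6)
obs 8: x=1 → posterior Beta(7, 6)
obs 9: x=1 → posterior Beta(8, 6)
obs 10: x=0 → posterior Beta(8, 7)
obs 11: x=0 → posterior Beta(8, 8)
obs 12: x=1 → posterior Beta(9, 8)

alpha=9, beta=8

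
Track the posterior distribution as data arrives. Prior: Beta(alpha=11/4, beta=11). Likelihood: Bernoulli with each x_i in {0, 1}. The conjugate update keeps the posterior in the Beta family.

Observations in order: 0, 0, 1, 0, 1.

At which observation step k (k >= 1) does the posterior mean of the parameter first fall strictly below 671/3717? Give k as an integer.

obs 1: x=0 → posterior Beta(11/4, 12)
obs 2: x=0 → posterior Beta(11/4, 13)
obs 3: x=1 → posterior Beta(15/4, 13)
obs 4: x=0 → posterior Beta(15/4, 14)
obs 5: x=1 → posterior Beta(19/4, 14)

k = 2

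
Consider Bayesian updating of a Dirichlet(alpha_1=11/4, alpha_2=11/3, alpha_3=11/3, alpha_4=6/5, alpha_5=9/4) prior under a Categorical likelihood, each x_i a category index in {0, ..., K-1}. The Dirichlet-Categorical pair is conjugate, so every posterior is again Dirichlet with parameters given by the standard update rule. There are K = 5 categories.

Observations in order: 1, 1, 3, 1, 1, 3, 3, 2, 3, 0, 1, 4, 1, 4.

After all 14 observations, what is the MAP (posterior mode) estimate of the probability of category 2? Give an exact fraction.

obs 1: x=1 → posterior Dirichlet(11/4, 14/3, 11/3, 6/5, 9/4)
obs 2: x=1 → posterior Dirichlet(11/4, 17/3, 11/3, 6/5, 9/4)
obs 3: x=3 → posterior Dirichlet(11/4, 17/3, 11/3, 11/5, 9/4)
obs 4: x=1 → posterior Dirichlet(11/4, 20/3, 11/3, 11/5, 9/4)
obs 5: x=1 → posterior Dirichlet(11/4, 23/3, 11/3, 11/5, 9/4)
obs 6: x=3 → posterior Dirichlet(11/4, 23/3, 11/3, 16/5, 9/4)
obs 7: x=3 → posterior Dirichlet(11/4, 23/3, 11/3, 21/5, 9/4)
obs 8: x=2 → posterior Dirichlet(11/4, 23/3, 14/3, 21/5, 9/4)
obs 9: x=3 → posterior Dirichlet(11/4, 23/3, 14/3, 26/5, 9/4)
obs 10: x=0 → posterior Dirichlet(15/4, 23/3, 14/3, 26/5, 9/4)
obs 11: x=1 → posterior Dirichlet(15/4, 26/3, 14/3, 26/5, 9/4)
obs 12: x=4 → posterior Dirichlet(15/4, 26/3, 14/3, 26/5, 13/4)
obs 13: x=1 → posterior Dirichlet(15/4, 29/3, 14/3, 26/5, 13/4)
obs 14: x=4 → posterior Dirichlet(15/4, 29/3, 14/3, 26/5, 17/4)

55/338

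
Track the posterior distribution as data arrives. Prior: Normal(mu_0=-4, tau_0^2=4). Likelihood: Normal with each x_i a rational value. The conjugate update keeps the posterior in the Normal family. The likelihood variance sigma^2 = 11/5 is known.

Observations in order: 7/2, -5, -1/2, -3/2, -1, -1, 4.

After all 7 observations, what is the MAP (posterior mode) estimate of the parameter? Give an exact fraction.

-74/151

obs 1: x=7/2 → posterior Normal(26/31, 44/31)
obs 2: x=-5 → posterior Normal(-74/51, 44/51)
obs 3: x=-1/2 → posterior Normal(-84/71, 44/71)
obs 4: x=-3/2 → posterior Normal(-114/91, 44/91)
obs 5: x=-1 → posterior Normal(-134/111, 44/111)
obs 6: x=-1 → posterior Normal(-154/131, 44/131)
obs 7: x=4 → posterior Normal(-74/151, 44/151)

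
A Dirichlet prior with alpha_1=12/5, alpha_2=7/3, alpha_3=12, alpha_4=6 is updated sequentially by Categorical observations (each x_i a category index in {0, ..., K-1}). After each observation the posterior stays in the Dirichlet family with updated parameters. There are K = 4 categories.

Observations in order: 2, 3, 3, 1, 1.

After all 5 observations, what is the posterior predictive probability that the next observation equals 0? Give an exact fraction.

obs 1: x=2 → posterior Dirichlet(12/5, 7/3, 13, 6)
obs 2: x=3 → posterior Dirichlet(12/5, 7/3, 13, 7)
obs 3: x=3 → posterior Dirichlet(12/5, 7/3, 13, 8)
obs 4: x=1 → posterior Dirichlet(12/5, 10/3, 13, 8)
obs 5: x=1 → posterior Dirichlet(12/5, 13/3, 13, 8)

9/104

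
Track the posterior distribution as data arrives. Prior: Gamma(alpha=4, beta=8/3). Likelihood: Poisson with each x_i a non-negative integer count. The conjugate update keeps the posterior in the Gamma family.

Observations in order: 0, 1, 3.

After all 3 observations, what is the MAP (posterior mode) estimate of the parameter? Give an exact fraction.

obs 1: x=0 → posterior Gamma(4, 11/3)
obs 2: x=1 → posterior Gamma(5, 14/3)
obs 3: x=3 → posterior Gamma(8, 17/3)

21/17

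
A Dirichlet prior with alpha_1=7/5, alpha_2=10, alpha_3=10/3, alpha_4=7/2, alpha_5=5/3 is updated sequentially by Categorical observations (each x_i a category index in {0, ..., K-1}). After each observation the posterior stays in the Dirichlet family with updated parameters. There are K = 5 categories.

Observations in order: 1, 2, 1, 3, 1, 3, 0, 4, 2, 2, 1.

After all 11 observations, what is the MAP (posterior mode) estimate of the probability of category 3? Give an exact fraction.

obs 1: x=1 → posterior Dirichlet(7/5, 11, 10/3, 7/2, 5/3)
obs 2: x=2 → posterior Dirichlet(7/5, 11, 13/3, 7/2, 5/3)
obs 3: x=1 → posterior Dirichlet(7/5, 12, 13/3, 7/2, 5/3)
obs 4: x=3 → posterior Dirichlet(7/5, 12, 13/3, 9/2, 5/3)
obs 5: x=1 → posterior Dirichlet(7/5, 13, 13/3, 9/2, 5/3)
obs 6: x=3 → posterior Dirichlet(7/5, 13, 13/3, 11/2, 5/3)
obs 7: x=0 → posterior Dirichlet(12/5, 13, 13/3, 11/2, 5/3)
obs 8: x=4 → posterior Dirichlet(12/5, 13, 13/3, 11/2, 8/3)
obs 9: x=2 → posterior Dirichlet(12/5, 13, 16/3, 11/2, 8/3)
obs 10: x=2 → posterior Dirichlet(12/5, 13, 19/3, 11/2, 8/3)
obs 11: x=1 → posterior Dirichlet(12/5, 14, 19/3, 11/2, 8/3)

45/259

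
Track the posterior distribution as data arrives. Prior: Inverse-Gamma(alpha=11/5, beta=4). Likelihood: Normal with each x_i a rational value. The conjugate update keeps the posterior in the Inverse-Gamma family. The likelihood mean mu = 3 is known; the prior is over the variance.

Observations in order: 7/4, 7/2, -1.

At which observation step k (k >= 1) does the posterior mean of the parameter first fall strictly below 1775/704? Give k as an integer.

k = 2

obs 1: x=7/4 → posterior Inverse-Gamma(27/10, 153/32)
obs 2: x=7/2 → posterior Inverse-Gamma(16/5, 157/32)
obs 3: x=-1 → posterior Inverse-Gamma(37/10, 413/32)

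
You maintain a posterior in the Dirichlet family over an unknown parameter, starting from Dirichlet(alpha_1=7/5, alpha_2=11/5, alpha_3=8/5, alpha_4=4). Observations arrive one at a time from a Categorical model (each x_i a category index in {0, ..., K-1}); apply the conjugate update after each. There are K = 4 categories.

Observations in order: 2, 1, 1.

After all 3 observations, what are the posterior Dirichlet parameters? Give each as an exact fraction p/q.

obs 1: x=2 → posterior Dirichlet(7/5, 11/5, 13/5, 4)
obs 2: x=1 → posterior Dirichlet(7/5, 16/5, 13/5, 4)
obs 3: x=1 → posterior Dirichlet(7/5, 21/5, 13/5, 4)

alpha_1=7/5, alpha_2=21/5, alpha_3=13/5, alpha_4=4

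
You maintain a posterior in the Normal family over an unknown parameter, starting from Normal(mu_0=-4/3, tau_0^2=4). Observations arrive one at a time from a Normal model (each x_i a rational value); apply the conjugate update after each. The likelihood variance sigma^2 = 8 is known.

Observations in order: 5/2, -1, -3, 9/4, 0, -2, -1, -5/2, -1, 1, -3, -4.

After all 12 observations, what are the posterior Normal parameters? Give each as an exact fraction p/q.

obs 1: x=5/2 → posterior Normal(-1/18, 8/3)
obs 2: x=-1 → posterior Normal(-7/24, 2)
obs 3: x=-3 → posterior Normal(-5/6, 8/5)
obs 4: x=9/4 → posterior Normal(-23/72, 4/3)
obs 5: x=0 → posterior Normal(-23/84, 8/7)
obs 6: x=-2 → posterior Normal(-47/96, 1)
obs 7: x=-1 → posterior Normal(-59/108, 8/9)
obs 8: x=-5/2 → posterior Normal(-89/120, 4/5)
obs 9: x=-1 → posterior Normal(-101/132, 8/11)
obs 10: x=1 → posterior Normal(-89/144, 2/3)
obs 11: x=-3 → posterior Normal(-125/156, 8/13)
obs 12: x=-4 → posterior Normal(-173/168, 4/7)

mu_0=-173/168, tau_0^2=4/7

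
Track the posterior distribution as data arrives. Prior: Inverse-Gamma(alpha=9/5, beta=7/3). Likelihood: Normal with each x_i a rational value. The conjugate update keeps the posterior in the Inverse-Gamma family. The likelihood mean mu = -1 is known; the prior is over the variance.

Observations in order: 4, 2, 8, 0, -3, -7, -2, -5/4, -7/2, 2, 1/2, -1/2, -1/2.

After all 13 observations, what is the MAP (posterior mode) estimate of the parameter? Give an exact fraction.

43135/4464

obs 1: x=4 → posterior Inverse-Gamma(23/10, 89/6)
obs 2: x=2 → posterior Inverse-Gamma(14/5, 58/3)
obs 3: x=8 → posterior Inverse-Gamma(33/10, 359/6)
obs 4: x=0 → posterior Inverse-Gamma(19/5, 181/3)
obs 5: x=-3 → posterior Inverse-Gamma(43/10, 187/3)
obs 6: x=-7 → posterior Inverse-Gamma(24/5, 241/3)
obs 7: x=-2 → posterior Inverse-Gamma(53/10, 485/6)
obs 8: x=-5/4 → posterior Inverse-Gamma(29/5, 7763/96)
obs 9: x=-7/2 → posterior Inverse-Gamma(63/10, 8063/96)
obs 10: x=2 → posterior Inverse-Gamma(34/5, 8495/96)
obs 11: x=1/2 → posterior Inverse-Gamma(73/10, 8603/96)
obs 12: x=-1/2 → posterior Inverse-Gamma(39/5, 8615/96)
obs 13: x=-1/2 → posterior Inverse-Gamma(83/10, 8627/96)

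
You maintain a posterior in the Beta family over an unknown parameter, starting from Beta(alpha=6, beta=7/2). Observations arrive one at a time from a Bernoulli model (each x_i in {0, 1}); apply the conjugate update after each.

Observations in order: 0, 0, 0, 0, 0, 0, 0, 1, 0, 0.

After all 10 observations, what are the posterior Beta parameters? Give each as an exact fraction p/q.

obs 1: x=0 → posterior Beta(6, 9/2)
obs 2: x=0 → posterior Beta(6, 11/2)
obs 3: x=0 → posterior Beta(6, 13/2)
obs 4: x=0 → posterior Beta(6, 15/2)
obs 5: x=0 → posterior Beta(6, 17/2)
obs 6: x=0 → posterior Beta(6, 19/2)
obs 7: x=0 → posterior Beta(6, 21/2)
obs 8: x=1 → posterior Beta(7, 21/2)
obs 9: x=0 → posterior Beta(7, 23/2)
obs 10: x=0 → posterior Beta(7, 25/2)

alpha=7, beta=25/2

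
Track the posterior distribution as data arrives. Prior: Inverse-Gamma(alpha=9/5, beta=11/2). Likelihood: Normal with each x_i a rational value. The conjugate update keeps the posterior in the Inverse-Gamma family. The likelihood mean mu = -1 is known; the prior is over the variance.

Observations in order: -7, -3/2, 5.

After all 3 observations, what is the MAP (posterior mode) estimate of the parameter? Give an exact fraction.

1665/172

obs 1: x=-7 → posterior Inverse-Gamma(23/10, 47/2)
obs 2: x=-3/2 → posterior Inverse-Gamma(14/5, 189/8)
obs 3: x=5 → posterior Inverse-Gamma(33/10, 333/8)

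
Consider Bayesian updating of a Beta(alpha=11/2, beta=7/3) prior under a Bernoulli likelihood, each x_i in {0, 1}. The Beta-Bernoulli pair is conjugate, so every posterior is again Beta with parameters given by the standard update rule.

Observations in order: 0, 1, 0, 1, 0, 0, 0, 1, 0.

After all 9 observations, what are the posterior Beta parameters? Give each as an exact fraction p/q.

alpha=17/2, beta=25/3

obs 1: x=0 → posterior Beta(11/2, 10/3)
obs 2: x=1 → posterior Beta(13/2, 10/3)
obs 3: x=0 → posterior Beta(13/2, 13/3)
obs 4: x=1 → posterior Beta(15/2, 13/3)
obs 5: x=0 → posterior Beta(15/2, 16/3)
obs 6: x=0 → posterior Beta(15/2, 19/3)
obs 7: x=0 → posterior Beta(15/2, 22/3)
obs 8: x=1 → posterior Beta(17/2, 22/3)
obs 9: x=0 → posterior Beta(17/2, 25/3)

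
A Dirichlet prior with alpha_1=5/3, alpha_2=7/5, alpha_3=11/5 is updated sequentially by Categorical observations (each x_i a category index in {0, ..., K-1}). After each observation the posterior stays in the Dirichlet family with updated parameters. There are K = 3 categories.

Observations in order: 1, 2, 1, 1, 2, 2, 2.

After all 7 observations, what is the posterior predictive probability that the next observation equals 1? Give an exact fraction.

obs 1: x=1 → posterior Dirichlet(5/3, 12/5, 11/5)
obs 2: x=2 → posterior Dirichlet(5/3, 12/5, 16/5)
obs 3: x=1 → posterior Dirichlet(5/3, 17/5, 16/5)
obs 4: x=1 → posterior Dirichlet(5/3, 22/5, 16/5)
obs 5: x=2 → posterior Dirichlet(5/3, 22/5, 21/5)
obs 6: x=2 → posterior Dirichlet(5/3, 22/5, 26/5)
obs 7: x=2 → posterior Dirichlet(5/3, 22/5, 31/5)

33/92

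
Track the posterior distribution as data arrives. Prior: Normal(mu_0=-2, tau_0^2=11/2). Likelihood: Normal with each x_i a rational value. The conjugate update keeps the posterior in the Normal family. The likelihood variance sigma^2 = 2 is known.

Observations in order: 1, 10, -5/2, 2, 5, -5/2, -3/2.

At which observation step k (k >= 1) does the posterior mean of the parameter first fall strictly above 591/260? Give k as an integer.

obs 1: x=1 → posterior Normal(1/5, 22/15)
obs 2: x=10 → posterior Normal(113/26, 11/13)
obs 3: x=-5/2 → posterior Normal(171/74, 22/37)
obs 4: x=2 → posterior Normal(215/96, 11/24)
obs 5: x=5 → posterior Normal(325/118, 22/59)
obs 6: x=-5/2 → posterior Normal(27/14, 11/35)
obs 7: x=-3/2 → posterior Normal(79/54, 22/81)

k = 2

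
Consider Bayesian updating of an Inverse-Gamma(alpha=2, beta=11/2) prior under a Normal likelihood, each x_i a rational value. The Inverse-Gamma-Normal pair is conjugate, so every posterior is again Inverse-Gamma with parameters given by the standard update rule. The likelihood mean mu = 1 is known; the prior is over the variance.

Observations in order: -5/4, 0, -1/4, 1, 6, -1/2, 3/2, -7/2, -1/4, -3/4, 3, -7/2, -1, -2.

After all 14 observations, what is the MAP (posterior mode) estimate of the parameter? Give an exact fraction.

obs 1: x=-5/4 → posterior Inverse-Gamma(5/2, 257/32)
obs 2: x=0 → posterior Inverse-Gamma(3, 273/32)
obs 3: x=-1/4 → posterior Inverse-Gamma(7/2, 149/16)
obs 4: x=1 → posterior Inverse-Gamma(4, 149/16)
obs 5: x=6 → posterior Inverse-Gamma(9/2, 349/16)
obs 6: x=-1/2 → posterior Inverse-Gamma(5, 367/16)
obs 7: x=3/2 → posterior Inverse-Gamma(11/2, 369/16)
obs 8: x=-7/2 → posterior Inverse-Gamma(6, 531/16)
obs 9: x=-1/4 → posterior Inverse-Gamma(13/2, 1087/32)
obs 10: x=-3/4 → posterior Inverse-Gamma(7, 71/2)
obs 11: x=3 → posterior Inverse-Gamma(15/2, 75/2)
obs 12: x=-7/2 → posterior Inverse-Gamma(8, 381/8)
obs 13: x=-1 → posterior Inverse-Gamma(17/2, 397/8)
obs 14: x=-2 → posterior Inverse-Gamma(9, 433/8)

433/80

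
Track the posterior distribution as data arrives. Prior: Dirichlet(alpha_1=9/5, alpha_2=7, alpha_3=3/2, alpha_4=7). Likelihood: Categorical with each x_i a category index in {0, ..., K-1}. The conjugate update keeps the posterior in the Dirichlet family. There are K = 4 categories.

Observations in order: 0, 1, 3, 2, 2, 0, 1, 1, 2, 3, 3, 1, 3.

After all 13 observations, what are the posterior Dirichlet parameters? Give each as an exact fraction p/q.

alpha_1=19/5, alpha_2=11, alpha_3=9/2, alpha_4=11

obs 1: x=0 → posterior Dirichlet(14/5, 7, 3/2, 7)
obs 2: x=1 → posterior Dirichlet(14/5, 8, 3/2, 7)
obs 3: x=3 → posterior Dirichlet(14/5, 8, 3/2, 8)
obs 4: x=2 → posterior Dirichlet(14/5, 8, 5/2, 8)
obs 5: x=2 → posterior Dirichlet(14/5, 8, 7/2, 8)
obs 6: x=0 → posterior Dirichlet(19/5, 8, 7/2, 8)
obs 7: x=1 → posterior Dirichlet(19/5, 9, 7/2, 8)
obs 8: x=1 → posterior Dirichlet(19/5, 10, 7/2, 8)
obs 9: x=2 → posterior Dirichlet(19/5, 10, 9/2, 8)
obs 10: x=3 → posterior Dirichlet(19/5, 10, 9/2, 9)
obs 11: x=3 → posterior Dirichlet(19/5, 10, 9/2, 10)
obs 12: x=1 → posterior Dirichlet(19/5, 11, 9/2, 10)
obs 13: x=3 → posterior Dirichlet(19/5, 11, 9/2, 11)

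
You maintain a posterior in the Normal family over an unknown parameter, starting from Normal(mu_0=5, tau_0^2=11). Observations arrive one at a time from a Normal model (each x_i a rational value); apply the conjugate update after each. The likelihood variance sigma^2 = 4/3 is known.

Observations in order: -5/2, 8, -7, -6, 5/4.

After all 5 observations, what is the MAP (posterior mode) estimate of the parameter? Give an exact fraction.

obs 1: x=-5/2 → posterior Normal(-125/74, 44/37)
obs 2: x=8 → posterior Normal(403/140, 22/35)
obs 3: x=-7 → posterior Normal(-59/206, 44/103)
obs 4: x=-6 → posterior Normal(-455/272, 11/34)
obs 5: x=5/4 → posterior Normal(-745/676, 44/169)

-745/676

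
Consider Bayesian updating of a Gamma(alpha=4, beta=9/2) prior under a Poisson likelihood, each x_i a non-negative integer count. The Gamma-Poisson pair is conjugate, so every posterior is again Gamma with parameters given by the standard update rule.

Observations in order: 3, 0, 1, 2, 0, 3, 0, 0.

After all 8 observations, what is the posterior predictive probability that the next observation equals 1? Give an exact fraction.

38743019104003906250/109418989131512359209

obs 1: x=3 → posterior Gamma(7, 11/2)
obs 2: x=0 → posterior Gamma(7, 13/2)
obs 3: x=1 → posterior Gamma(8, 15/2)
obs 4: x=2 → posterior Gamma(10, 17/2)
obs 5: x=0 → posterior Gamma(10, 19/2)
obs 6: x=3 → posterior Gamma(13, 21/2)
obs 7: x=0 → posterior Gamma(13, 23/2)
obs 8: x=0 → posterior Gamma(13, 25/2)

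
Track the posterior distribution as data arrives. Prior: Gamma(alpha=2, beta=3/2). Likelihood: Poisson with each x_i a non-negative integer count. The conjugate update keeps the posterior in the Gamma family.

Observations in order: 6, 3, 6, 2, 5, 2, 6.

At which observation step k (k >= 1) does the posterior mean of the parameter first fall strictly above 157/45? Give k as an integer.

k = 3

obs 1: x=6 → posterior Gamma(8, 5/2)
obs 2: x=3 → posterior Gamma(11, 7/2)
obs 3: x=6 → posterior Gamma(17, 9/2)
obs 4: x=2 → posterior Gamma(19, 11/2)
obs 5: x=5 → posterior Gamma(24, 13/2)
obs 6: x=2 → posterior Gamma(26, 15/2)
obs 7: x=6 → posterior Gamma(32, 17/2)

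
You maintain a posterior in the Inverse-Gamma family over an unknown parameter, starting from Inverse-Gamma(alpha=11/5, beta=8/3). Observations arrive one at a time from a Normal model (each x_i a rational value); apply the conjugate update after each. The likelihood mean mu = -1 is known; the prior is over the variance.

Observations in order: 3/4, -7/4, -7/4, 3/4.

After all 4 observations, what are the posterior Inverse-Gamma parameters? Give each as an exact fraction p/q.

obs 1: x=3/4 → posterior Inverse-Gamma(27/10, 403/96)
obs 2: x=-7/4 → posterior Inverse-Gamma(16/5, 215/48)
obs 3: x=-7/4 → posterior Inverse-Gamma(37/10, 457/96)
obs 4: x=3/4 → posterior Inverse-Gamma(21/5, 151/24)

alpha=21/5, beta=151/24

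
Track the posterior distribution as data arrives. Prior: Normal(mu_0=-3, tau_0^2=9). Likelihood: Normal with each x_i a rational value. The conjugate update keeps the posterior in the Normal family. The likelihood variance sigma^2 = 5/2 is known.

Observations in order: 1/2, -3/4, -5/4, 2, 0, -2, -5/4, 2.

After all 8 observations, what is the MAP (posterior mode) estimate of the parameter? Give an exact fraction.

-57/298

obs 1: x=1/2 → posterior Normal(-6/23, 45/23)
obs 2: x=-3/4 → posterior Normal(-39/82, 45/41)
obs 3: x=-5/4 → posterior Normal(-42/59, 45/59)
obs 4: x=2 → posterior Normal(-6/77, 45/77)
obs 5: x=0 → posterior Normal(-6/95, 9/19)
obs 6: x=-2 → posterior Normal(-42/113, 45/113)
obs 7: x=-5/4 → posterior Normal(-129/262, 45/131)
obs 8: x=2 → posterior Normal(-57/298, 45/149)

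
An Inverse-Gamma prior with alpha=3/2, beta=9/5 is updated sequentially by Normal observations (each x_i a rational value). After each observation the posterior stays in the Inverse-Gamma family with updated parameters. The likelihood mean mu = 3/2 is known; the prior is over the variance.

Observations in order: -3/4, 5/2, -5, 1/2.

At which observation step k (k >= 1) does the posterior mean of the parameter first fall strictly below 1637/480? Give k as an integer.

obs 1: x=-3/4 → posterior Inverse-Gamma(2, 693/160)
obs 2: x=5/2 → posterior Inverse-Gamma(5/2, 773/160)
obs 3: x=-5 → posterior Inverse-Gamma(3, 4153/160)
obs 4: x=1/2 → posterior Inverse-Gamma(7/2, 4233/160)

k = 2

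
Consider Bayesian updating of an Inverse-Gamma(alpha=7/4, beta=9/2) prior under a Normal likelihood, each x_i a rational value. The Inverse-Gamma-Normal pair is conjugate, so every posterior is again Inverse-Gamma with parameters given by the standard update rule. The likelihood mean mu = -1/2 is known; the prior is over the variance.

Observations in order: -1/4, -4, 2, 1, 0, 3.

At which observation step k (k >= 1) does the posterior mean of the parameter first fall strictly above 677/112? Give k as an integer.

obs 1: x=-1/4 → posterior Inverse-Gamma(9/4, 145/32)
obs 2: x=-4 → posterior Inverse-Gamma(11/4, 341/32)
obs 3: x=2 → posterior Inverse-Gamma(13/4, 441/32)
obs 4: x=1 → posterior Inverse-Gamma(15/4, 477/32)
obs 5: x=0 → posterior Inverse-Gamma(17/4, 481/32)
obs 6: x=3 → posterior Inverse-Gamma(19/4, 677/32)

k = 2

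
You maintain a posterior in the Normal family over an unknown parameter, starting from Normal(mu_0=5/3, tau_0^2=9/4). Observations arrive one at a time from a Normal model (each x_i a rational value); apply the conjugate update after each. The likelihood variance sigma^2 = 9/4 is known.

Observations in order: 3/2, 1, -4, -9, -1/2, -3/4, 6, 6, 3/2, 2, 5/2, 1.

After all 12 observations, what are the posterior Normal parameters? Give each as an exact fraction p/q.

obs 1: x=3/2 → posterior Normal(19/12, 9/8)
obs 2: x=1 → posterior Normal(25/18, 3/4)
obs 3: x=-4 → posterior Normal(1/24, 9/16)
obs 4: x=-9 → posterior Normal(-53/30, 9/20)
obs 5: x=-1/2 → posterior Normal(-14/9, 3/8)
obs 6: x=-3/4 → posterior Normal(-121/84, 9/28)
obs 7: x=6 → posterior Normal(-49/96, 9/32)
obs 8: x=6 → posterior Normal(23/108, 1/4)
obs 9: x=3/2 → posterior Normal(41/120, 9/40)
obs 10: x=2 → posterior Normal(65/132, 9/44)
obs 11: x=5/2 → posterior Normal(95/144, 3/16)
obs 12: x=1 → posterior Normal(107/156, 9/52)

mu_0=107/156, tau_0^2=9/52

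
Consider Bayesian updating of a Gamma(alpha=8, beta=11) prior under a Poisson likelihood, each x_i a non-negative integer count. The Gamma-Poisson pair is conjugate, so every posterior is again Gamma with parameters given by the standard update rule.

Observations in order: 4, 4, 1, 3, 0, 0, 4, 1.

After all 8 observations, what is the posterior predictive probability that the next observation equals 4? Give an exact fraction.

76229649968681737330483270819728681/2147483648000000000000000000000000000

obs 1: x=4 → posterior Gamma(12, 12)
obs 2: x=4 → posterior Gamma(16, 13)
obs 3: x=1 → posterior Gamma(17, 14)
obs 4: x=3 → posterior Gamma(20, 15)
obs 5: x=0 → posterior Gamma(20, 16)
obs 6: x=0 → posterior Gamma(20, 17)
obs 7: x=4 → posterior Gamma(24, 18)
obs 8: x=1 → posterior Gamma(25, 19)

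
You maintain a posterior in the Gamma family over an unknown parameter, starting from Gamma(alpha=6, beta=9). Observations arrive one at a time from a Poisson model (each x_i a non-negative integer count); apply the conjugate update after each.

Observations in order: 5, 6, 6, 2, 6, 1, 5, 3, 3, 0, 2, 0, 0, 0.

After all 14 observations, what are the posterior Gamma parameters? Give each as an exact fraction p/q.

obs 1: x=5 → posterior Gamma(11, 10)
obs 2: x=6 → posterior Gamma(17, 11)
obs 3: x=6 → posterior Gamma(23, 12)
obs 4: x=2 → posterior Gamma(25, 13)
obs 5: x=6 → posterior Gamma(31, 14)
obs 6: x=1 → posterior Gamma(32, 15)
obs 7: x=5 → posterior Gamma(37, 16)
obs 8: x=3 → posterior Gamma(40, 17)
obs 9: x=3 → posterior Gamma(43, 18)
obs 10: x=0 → posterior Gamma(43, 19)
obs 11: x=2 → posterior Gamma(45, 20)
obs 12: x=0 → posterior Gamma(45, 21)
obs 13: x=0 → posterior Gamma(45, 22)
obs 14: x=0 → posterior Gamma(45, 23)

alpha=45, beta=23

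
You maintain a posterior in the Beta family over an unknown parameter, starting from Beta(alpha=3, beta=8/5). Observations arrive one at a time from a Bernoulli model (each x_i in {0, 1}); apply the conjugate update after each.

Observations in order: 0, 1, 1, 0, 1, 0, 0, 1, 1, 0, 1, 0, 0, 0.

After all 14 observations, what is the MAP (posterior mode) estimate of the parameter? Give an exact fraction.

obs 1: x=0 → posterior Beta(3, 13/5)
obs 2: x=1 → posterior Beta(4, 13/5)
obs 3: x=1 → posterior Beta(5, 13/5)
obs 4: x=0 → posterior Beta(5, 18/5)
obs 5: x=1 → posterior Beta(6, 18/5)
obs 6: x=0 → posterior Beta(6, 23/5)
obs 7: x=0 → posterior Beta(6, 28/5)
obs 8: x=1 → posterior Beta(7, 28/5)
obs 9: x=1 → posterior Beta(8, 28/5)
obs 10: x=0 → posterior Beta(8, 33/5)
obs 11: x=1 → posterior Beta(9, 33/5)
obs 12: x=0 → posterior Beta(9, 38/5)
obs 13: x=0 → posterior Beta(9, 43/5)
obs 14: x=0 → posterior Beta(9, 48/5)

40/83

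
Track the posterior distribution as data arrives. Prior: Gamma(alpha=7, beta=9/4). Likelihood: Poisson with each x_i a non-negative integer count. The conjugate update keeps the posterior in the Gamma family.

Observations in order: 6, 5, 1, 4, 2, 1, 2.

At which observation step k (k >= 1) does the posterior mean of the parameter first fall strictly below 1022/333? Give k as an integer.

obs 1: x=6 → posterior Gamma(13, 13/4)
obs 2: x=5 → posterior Gamma(18, 17/4)
obs 3: x=1 → posterior Gamma(19, 21/4)
obs 4: x=4 → posterior Gamma(23, 25/4)
obs 5: x=2 → posterior Gamma(25, 29/4)
obs 6: x=1 → posterior Gamma(26, 33/4)
obs 7: x=2 → posterior Gamma(28, 37/4)

k = 7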